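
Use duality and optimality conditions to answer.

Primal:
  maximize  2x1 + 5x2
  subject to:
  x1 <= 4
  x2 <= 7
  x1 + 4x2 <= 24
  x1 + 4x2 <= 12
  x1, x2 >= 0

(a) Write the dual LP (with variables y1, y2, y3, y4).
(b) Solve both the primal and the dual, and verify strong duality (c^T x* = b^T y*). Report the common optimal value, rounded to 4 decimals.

The standard primal-dual pair for 'max c^T x s.t. A x <= b, x >= 0' is:
  Dual:  min b^T y  s.t.  A^T y >= c,  y >= 0.

So the dual LP is:
  minimize  4y1 + 7y2 + 24y3 + 12y4
  subject to:
    y1 + y3 + y4 >= 2
    y2 + 4y3 + 4y4 >= 5
    y1, y2, y3, y4 >= 0

Solving the primal: x* = (4, 2).
  primal value c^T x* = 18.
Solving the dual: y* = (0.75, 0, 0, 1.25).
  dual value b^T y* = 18.
Strong duality: c^T x* = b^T y*. Confirmed.

18


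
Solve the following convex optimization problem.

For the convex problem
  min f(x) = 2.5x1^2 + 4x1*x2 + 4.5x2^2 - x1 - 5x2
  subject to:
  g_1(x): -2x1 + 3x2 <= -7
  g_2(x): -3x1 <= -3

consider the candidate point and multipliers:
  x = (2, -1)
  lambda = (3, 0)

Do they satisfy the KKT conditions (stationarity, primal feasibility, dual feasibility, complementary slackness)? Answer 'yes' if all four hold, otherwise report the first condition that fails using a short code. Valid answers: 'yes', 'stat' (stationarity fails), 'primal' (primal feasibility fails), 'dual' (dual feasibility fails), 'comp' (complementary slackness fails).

Gradient of f: grad f(x) = Q x + c = (5, -6)
Constraint values g_i(x) = a_i^T x - b_i:
  g_1((2, -1)) = 0
  g_2((2, -1)) = -3
Stationarity residual: grad f(x) + sum_i lambda_i a_i = (-1, 3)
  -> stationarity FAILS
Primal feasibility (all g_i <= 0): OK
Dual feasibility (all lambda_i >= 0): OK
Complementary slackness (lambda_i * g_i(x) = 0 for all i): OK

Verdict: the first failing condition is stationarity -> stat.

stat


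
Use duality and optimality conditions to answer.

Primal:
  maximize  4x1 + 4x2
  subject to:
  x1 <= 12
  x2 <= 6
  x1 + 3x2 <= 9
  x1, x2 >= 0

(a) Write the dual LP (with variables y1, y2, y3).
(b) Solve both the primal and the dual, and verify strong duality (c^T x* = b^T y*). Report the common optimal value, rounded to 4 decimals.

The standard primal-dual pair for 'max c^T x s.t. A x <= b, x >= 0' is:
  Dual:  min b^T y  s.t.  A^T y >= c,  y >= 0.

So the dual LP is:
  minimize  12y1 + 6y2 + 9y3
  subject to:
    y1 + y3 >= 4
    y2 + 3y3 >= 4
    y1, y2, y3 >= 0

Solving the primal: x* = (9, 0).
  primal value c^T x* = 36.
Solving the dual: y* = (0, 0, 4).
  dual value b^T y* = 36.
Strong duality: c^T x* = b^T y*. Confirmed.

36


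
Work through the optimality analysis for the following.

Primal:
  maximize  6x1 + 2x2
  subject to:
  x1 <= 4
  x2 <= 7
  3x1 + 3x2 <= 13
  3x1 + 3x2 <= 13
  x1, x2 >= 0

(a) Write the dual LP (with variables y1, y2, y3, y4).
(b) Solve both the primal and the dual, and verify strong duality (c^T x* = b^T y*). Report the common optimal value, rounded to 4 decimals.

The standard primal-dual pair for 'max c^T x s.t. A x <= b, x >= 0' is:
  Dual:  min b^T y  s.t.  A^T y >= c,  y >= 0.

So the dual LP is:
  minimize  4y1 + 7y2 + 13y3 + 13y4
  subject to:
    y1 + 3y3 + 3y4 >= 6
    y2 + 3y3 + 3y4 >= 2
    y1, y2, y3, y4 >= 0

Solving the primal: x* = (4, 0.3333).
  primal value c^T x* = 24.6667.
Solving the dual: y* = (4, 0, 0.6667, 0).
  dual value b^T y* = 24.6667.
Strong duality: c^T x* = b^T y*. Confirmed.

24.6667


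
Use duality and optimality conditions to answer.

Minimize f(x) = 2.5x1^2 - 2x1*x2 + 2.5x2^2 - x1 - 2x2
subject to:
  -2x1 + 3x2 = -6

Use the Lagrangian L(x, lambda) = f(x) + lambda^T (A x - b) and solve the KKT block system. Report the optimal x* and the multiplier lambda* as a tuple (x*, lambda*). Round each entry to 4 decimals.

Form the Lagrangian:
  L(x, lambda) = (1/2) x^T Q x + c^T x + lambda^T (A x - b)
Stationarity (grad_x L = 0): Q x + c + A^T lambda = 0.
Primal feasibility: A x = b.

This gives the KKT block system:
  [ Q   A^T ] [ x     ]   [-c ]
  [ A    0  ] [ lambda ] = [ b ]

Solving the linear system:
  x*      = (1.0976, -1.2683)
  lambda* = (3.5122)
  f(x*)   = 11.2561

x* = (1.0976, -1.2683), lambda* = (3.5122)


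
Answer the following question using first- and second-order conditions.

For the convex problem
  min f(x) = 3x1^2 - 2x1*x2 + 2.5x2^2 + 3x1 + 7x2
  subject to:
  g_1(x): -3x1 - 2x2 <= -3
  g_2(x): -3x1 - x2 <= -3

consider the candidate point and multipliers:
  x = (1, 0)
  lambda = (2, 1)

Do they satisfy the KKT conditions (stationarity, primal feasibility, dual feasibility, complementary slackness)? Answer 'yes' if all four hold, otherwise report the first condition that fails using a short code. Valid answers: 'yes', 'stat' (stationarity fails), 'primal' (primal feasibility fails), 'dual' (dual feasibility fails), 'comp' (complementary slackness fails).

Gradient of f: grad f(x) = Q x + c = (9, 5)
Constraint values g_i(x) = a_i^T x - b_i:
  g_1((1, 0)) = 0
  g_2((1, 0)) = 0
Stationarity residual: grad f(x) + sum_i lambda_i a_i = (0, 0)
  -> stationarity OK
Primal feasibility (all g_i <= 0): OK
Dual feasibility (all lambda_i >= 0): OK
Complementary slackness (lambda_i * g_i(x) = 0 for all i): OK

Verdict: yes, KKT holds.

yes


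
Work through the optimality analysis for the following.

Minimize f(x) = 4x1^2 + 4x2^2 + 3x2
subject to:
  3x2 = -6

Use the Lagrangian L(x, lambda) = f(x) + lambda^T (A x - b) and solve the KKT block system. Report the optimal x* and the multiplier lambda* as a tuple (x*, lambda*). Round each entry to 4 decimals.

Form the Lagrangian:
  L(x, lambda) = (1/2) x^T Q x + c^T x + lambda^T (A x - b)
Stationarity (grad_x L = 0): Q x + c + A^T lambda = 0.
Primal feasibility: A x = b.

This gives the KKT block system:
  [ Q   A^T ] [ x     ]   [-c ]
  [ A    0  ] [ lambda ] = [ b ]

Solving the linear system:
  x*      = (0, -2)
  lambda* = (4.3333)
  f(x*)   = 10

x* = (0, -2), lambda* = (4.3333)


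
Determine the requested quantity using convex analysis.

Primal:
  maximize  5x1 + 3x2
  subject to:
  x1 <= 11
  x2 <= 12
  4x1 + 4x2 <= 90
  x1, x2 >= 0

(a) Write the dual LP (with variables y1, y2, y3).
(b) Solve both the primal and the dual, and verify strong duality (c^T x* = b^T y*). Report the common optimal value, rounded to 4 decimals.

The standard primal-dual pair for 'max c^T x s.t. A x <= b, x >= 0' is:
  Dual:  min b^T y  s.t.  A^T y >= c,  y >= 0.

So the dual LP is:
  minimize  11y1 + 12y2 + 90y3
  subject to:
    y1 + 4y3 >= 5
    y2 + 4y3 >= 3
    y1, y2, y3 >= 0

Solving the primal: x* = (11, 11.5).
  primal value c^T x* = 89.5.
Solving the dual: y* = (2, 0, 0.75).
  dual value b^T y* = 89.5.
Strong duality: c^T x* = b^T y*. Confirmed.

89.5


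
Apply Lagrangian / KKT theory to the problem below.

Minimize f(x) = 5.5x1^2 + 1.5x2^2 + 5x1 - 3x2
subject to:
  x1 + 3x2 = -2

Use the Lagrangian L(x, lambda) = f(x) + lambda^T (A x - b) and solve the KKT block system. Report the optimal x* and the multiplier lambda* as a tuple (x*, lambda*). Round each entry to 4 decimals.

Form the Lagrangian:
  L(x, lambda) = (1/2) x^T Q x + c^T x + lambda^T (A x - b)
Stationarity (grad_x L = 0): Q x + c + A^T lambda = 0.
Primal feasibility: A x = b.

This gives the KKT block system:
  [ Q   A^T ] [ x     ]   [-c ]
  [ A    0  ] [ lambda ] = [ b ]

Solving the linear system:
  x*      = (-0.5882, -0.4706)
  lambda* = (1.4706)
  f(x*)   = 0.7059

x* = (-0.5882, -0.4706), lambda* = (1.4706)


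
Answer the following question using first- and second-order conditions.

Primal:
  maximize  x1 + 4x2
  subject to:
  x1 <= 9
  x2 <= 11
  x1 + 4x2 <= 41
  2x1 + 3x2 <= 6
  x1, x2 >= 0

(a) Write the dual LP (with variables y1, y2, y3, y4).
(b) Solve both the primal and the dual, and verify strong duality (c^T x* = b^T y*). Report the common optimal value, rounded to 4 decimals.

The standard primal-dual pair for 'max c^T x s.t. A x <= b, x >= 0' is:
  Dual:  min b^T y  s.t.  A^T y >= c,  y >= 0.

So the dual LP is:
  minimize  9y1 + 11y2 + 41y3 + 6y4
  subject to:
    y1 + y3 + 2y4 >= 1
    y2 + 4y3 + 3y4 >= 4
    y1, y2, y3, y4 >= 0

Solving the primal: x* = (0, 2).
  primal value c^T x* = 8.
Solving the dual: y* = (0, 0, 0, 1.3333).
  dual value b^T y* = 8.
Strong duality: c^T x* = b^T y*. Confirmed.

8


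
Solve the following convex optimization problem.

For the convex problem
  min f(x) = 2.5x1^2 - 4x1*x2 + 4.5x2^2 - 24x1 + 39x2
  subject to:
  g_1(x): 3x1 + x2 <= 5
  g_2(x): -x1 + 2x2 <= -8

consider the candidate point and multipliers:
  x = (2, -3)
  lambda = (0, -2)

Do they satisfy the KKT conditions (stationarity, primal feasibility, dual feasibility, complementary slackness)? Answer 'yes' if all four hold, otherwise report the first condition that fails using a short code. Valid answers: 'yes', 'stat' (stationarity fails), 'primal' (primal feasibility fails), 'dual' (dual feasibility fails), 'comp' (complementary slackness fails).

Gradient of f: grad f(x) = Q x + c = (-2, 4)
Constraint values g_i(x) = a_i^T x - b_i:
  g_1((2, -3)) = -2
  g_2((2, -3)) = 0
Stationarity residual: grad f(x) + sum_i lambda_i a_i = (0, 0)
  -> stationarity OK
Primal feasibility (all g_i <= 0): OK
Dual feasibility (all lambda_i >= 0): FAILS
Complementary slackness (lambda_i * g_i(x) = 0 for all i): OK

Verdict: the first failing condition is dual_feasibility -> dual.

dual


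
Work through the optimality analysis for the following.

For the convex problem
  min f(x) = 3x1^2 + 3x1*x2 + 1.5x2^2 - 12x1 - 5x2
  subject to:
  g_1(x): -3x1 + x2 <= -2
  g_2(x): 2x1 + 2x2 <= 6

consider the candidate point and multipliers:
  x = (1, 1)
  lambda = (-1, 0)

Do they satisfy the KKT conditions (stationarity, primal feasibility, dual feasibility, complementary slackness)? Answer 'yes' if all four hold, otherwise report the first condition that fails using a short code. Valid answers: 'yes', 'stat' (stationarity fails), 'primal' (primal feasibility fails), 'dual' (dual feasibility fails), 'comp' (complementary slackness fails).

Gradient of f: grad f(x) = Q x + c = (-3, 1)
Constraint values g_i(x) = a_i^T x - b_i:
  g_1((1, 1)) = 0
  g_2((1, 1)) = -2
Stationarity residual: grad f(x) + sum_i lambda_i a_i = (0, 0)
  -> stationarity OK
Primal feasibility (all g_i <= 0): OK
Dual feasibility (all lambda_i >= 0): FAILS
Complementary slackness (lambda_i * g_i(x) = 0 for all i): OK

Verdict: the first failing condition is dual_feasibility -> dual.

dual


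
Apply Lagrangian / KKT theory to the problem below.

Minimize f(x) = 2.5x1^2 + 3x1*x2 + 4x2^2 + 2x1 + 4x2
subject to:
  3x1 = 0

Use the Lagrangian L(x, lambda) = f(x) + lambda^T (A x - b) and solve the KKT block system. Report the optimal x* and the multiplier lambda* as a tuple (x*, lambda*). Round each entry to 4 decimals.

Form the Lagrangian:
  L(x, lambda) = (1/2) x^T Q x + c^T x + lambda^T (A x - b)
Stationarity (grad_x L = 0): Q x + c + A^T lambda = 0.
Primal feasibility: A x = b.

This gives the KKT block system:
  [ Q   A^T ] [ x     ]   [-c ]
  [ A    0  ] [ lambda ] = [ b ]

Solving the linear system:
  x*      = (0, -0.5)
  lambda* = (-0.1667)
  f(x*)   = -1

x* = (0, -0.5), lambda* = (-0.1667)


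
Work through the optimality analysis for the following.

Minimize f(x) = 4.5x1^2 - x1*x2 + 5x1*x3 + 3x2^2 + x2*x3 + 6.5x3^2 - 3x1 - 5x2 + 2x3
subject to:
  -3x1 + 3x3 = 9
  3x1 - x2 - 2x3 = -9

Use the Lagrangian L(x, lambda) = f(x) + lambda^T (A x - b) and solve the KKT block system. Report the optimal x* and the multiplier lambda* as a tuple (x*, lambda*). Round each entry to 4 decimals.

Form the Lagrangian:
  L(x, lambda) = (1/2) x^T Q x + c^T x + lambda^T (A x - b)
Stationarity (grad_x L = 0): Q x + c + A^T lambda = 0.
Primal feasibility: A x = b.

This gives the KKT block system:
  [ Q   A^T ] [ x     ]   [-c ]
  [ A    0  ] [ lambda ] = [ b ]

Solving the linear system:
  x*      = (-1.8158, 1.1842, 1.1842)
  lambda* = (0.2368, 5.1053)
  f(x*)   = 22.8553

x* = (-1.8158, 1.1842, 1.1842), lambda* = (0.2368, 5.1053)


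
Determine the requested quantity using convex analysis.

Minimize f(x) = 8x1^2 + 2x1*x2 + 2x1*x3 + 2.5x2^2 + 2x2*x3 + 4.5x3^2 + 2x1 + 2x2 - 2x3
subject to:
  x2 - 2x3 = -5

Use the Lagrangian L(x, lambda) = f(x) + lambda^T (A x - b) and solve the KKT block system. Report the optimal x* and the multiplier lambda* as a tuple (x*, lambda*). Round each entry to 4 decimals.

Form the Lagrangian:
  L(x, lambda) = (1/2) x^T Q x + c^T x + lambda^T (A x - b)
Stationarity (grad_x L = 0): Q x + c + A^T lambda = 0.
Primal feasibility: A x = b.

This gives the KKT block system:
  [ Q   A^T ] [ x     ]   [-c ]
  [ A    0  ] [ lambda ] = [ b ]

Solving the linear system:
  x*      = (-0.0935, -1.8345, 1.5827)
  lambda* = (4.1942)
  f(x*)   = 6.9748

x* = (-0.0935, -1.8345, 1.5827), lambda* = (4.1942)


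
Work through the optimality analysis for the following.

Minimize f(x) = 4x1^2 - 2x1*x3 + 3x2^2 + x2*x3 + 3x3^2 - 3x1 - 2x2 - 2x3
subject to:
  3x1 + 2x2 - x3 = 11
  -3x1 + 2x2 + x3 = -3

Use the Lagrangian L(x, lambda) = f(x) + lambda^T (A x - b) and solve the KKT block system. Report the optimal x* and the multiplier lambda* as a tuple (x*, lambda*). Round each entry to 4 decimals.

Form the Lagrangian:
  L(x, lambda) = (1/2) x^T Q x + c^T x + lambda^T (A x - b)
Stationarity (grad_x L = 0): Q x + c + A^T lambda = 0.
Primal feasibility: A x = b.

This gives the KKT block system:
  [ Q   A^T ] [ x     ]   [-c ]
  [ A    0  ] [ lambda ] = [ b ]

Solving the linear system:
  x*      = (2.3, 2, -0.1)
  lambda* = (-5.075, 0.125)
  f(x*)   = 22.75

x* = (2.3, 2, -0.1), lambda* = (-5.075, 0.125)


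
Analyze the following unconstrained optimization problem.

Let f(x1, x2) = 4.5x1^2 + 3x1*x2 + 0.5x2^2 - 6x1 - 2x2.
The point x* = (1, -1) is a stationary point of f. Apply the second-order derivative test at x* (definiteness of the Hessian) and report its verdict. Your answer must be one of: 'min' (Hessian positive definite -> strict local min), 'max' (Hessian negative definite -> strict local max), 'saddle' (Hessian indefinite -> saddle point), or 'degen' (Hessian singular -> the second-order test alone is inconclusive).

Compute the Hessian H = grad^2 f:
  H = [[9, 3], [3, 1]]
Verify stationarity: grad f(x*) = H x* + g = (0, 0).
Eigenvalues of H: 0, 10.
H has a zero eigenvalue (singular; positive semidefinite but not definite), so H is neither positive definite, negative definite, nor indefinite. The second-order test alone is inconclusive -> degen.
(Indeed, f is constant along the null direction of H through x*, so x* is not a strict local extremum.)

degen


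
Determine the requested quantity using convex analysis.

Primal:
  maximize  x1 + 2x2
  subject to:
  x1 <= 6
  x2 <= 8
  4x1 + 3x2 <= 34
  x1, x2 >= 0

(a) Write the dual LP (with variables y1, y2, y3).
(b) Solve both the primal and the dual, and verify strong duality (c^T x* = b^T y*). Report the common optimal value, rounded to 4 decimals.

The standard primal-dual pair for 'max c^T x s.t. A x <= b, x >= 0' is:
  Dual:  min b^T y  s.t.  A^T y >= c,  y >= 0.

So the dual LP is:
  minimize  6y1 + 8y2 + 34y3
  subject to:
    y1 + 4y3 >= 1
    y2 + 3y3 >= 2
    y1, y2, y3 >= 0

Solving the primal: x* = (2.5, 8).
  primal value c^T x* = 18.5.
Solving the dual: y* = (0, 1.25, 0.25).
  dual value b^T y* = 18.5.
Strong duality: c^T x* = b^T y*. Confirmed.

18.5


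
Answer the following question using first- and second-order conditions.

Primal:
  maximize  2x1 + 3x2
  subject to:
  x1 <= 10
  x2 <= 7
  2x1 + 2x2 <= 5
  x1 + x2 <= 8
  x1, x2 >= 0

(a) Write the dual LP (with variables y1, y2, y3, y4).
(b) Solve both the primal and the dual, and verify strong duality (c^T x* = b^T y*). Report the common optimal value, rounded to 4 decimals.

The standard primal-dual pair for 'max c^T x s.t. A x <= b, x >= 0' is:
  Dual:  min b^T y  s.t.  A^T y >= c,  y >= 0.

So the dual LP is:
  minimize  10y1 + 7y2 + 5y3 + 8y4
  subject to:
    y1 + 2y3 + y4 >= 2
    y2 + 2y3 + y4 >= 3
    y1, y2, y3, y4 >= 0

Solving the primal: x* = (0, 2.5).
  primal value c^T x* = 7.5.
Solving the dual: y* = (0, 0, 1.5, 0).
  dual value b^T y* = 7.5.
Strong duality: c^T x* = b^T y*. Confirmed.

7.5


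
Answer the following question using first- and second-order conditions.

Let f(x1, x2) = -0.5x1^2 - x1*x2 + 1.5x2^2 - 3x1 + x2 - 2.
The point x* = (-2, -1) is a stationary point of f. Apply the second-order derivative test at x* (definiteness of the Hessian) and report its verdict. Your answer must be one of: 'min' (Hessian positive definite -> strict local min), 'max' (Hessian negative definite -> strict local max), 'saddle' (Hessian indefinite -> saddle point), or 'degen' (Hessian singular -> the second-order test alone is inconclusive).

Compute the Hessian H = grad^2 f:
  H = [[-1, -1], [-1, 3]]
Verify stationarity: grad f(x*) = H x* + g = (0, 0).
Eigenvalues of H: -1.2361, 3.2361.
Eigenvalues have mixed signs, so H is indefinite -> x* is a saddle point.

saddle


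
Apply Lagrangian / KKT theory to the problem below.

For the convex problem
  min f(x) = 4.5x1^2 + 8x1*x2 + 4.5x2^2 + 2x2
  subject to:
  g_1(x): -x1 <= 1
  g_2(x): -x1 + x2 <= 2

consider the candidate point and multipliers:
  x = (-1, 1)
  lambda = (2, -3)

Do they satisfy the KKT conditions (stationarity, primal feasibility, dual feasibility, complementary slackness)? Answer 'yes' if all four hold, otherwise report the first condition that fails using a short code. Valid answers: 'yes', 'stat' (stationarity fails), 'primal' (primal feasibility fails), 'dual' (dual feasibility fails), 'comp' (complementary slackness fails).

Gradient of f: grad f(x) = Q x + c = (-1, 3)
Constraint values g_i(x) = a_i^T x - b_i:
  g_1((-1, 1)) = 0
  g_2((-1, 1)) = 0
Stationarity residual: grad f(x) + sum_i lambda_i a_i = (0, 0)
  -> stationarity OK
Primal feasibility (all g_i <= 0): OK
Dual feasibility (all lambda_i >= 0): FAILS
Complementary slackness (lambda_i * g_i(x) = 0 for all i): OK

Verdict: the first failing condition is dual_feasibility -> dual.

dual


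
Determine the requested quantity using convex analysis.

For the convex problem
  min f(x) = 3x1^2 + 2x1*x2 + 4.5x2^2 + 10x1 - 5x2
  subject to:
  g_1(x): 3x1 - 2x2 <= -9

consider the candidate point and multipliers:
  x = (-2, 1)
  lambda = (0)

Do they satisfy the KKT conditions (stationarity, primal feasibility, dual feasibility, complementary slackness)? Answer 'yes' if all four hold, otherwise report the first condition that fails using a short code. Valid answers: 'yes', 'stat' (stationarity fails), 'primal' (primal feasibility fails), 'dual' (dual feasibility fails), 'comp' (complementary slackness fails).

Gradient of f: grad f(x) = Q x + c = (0, 0)
Constraint values g_i(x) = a_i^T x - b_i:
  g_1((-2, 1)) = 1
Stationarity residual: grad f(x) + sum_i lambda_i a_i = (0, 0)
  -> stationarity OK
Primal feasibility (all g_i <= 0): FAILS
Dual feasibility (all lambda_i >= 0): OK
Complementary slackness (lambda_i * g_i(x) = 0 for all i): OK

Verdict: the first failing condition is primal_feasibility -> primal.

primal


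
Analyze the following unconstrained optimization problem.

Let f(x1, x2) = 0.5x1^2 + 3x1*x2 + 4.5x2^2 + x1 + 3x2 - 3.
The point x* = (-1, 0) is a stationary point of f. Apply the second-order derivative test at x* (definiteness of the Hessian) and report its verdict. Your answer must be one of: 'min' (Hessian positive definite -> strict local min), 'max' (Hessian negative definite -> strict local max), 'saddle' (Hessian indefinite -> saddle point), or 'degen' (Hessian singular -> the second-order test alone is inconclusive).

Compute the Hessian H = grad^2 f:
  H = [[1, 3], [3, 9]]
Verify stationarity: grad f(x*) = H x* + g = (0, 0).
Eigenvalues of H: 0, 10.
H has a zero eigenvalue (singular; positive semidefinite but not definite), so H is neither positive definite, negative definite, nor indefinite. The second-order test alone is inconclusive -> degen.
(Indeed, f is constant along the null direction of H through x*, so x* is not a strict local extremum.)

degen


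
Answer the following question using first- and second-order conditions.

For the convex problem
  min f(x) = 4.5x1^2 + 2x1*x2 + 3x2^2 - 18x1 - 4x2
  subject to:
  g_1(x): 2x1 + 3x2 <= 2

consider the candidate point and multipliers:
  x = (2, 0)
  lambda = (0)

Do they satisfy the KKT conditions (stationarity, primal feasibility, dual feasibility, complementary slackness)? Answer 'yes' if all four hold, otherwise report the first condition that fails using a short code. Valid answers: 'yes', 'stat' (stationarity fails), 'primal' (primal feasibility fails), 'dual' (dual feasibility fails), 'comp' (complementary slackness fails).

Gradient of f: grad f(x) = Q x + c = (0, 0)
Constraint values g_i(x) = a_i^T x - b_i:
  g_1((2, 0)) = 2
Stationarity residual: grad f(x) + sum_i lambda_i a_i = (0, 0)
  -> stationarity OK
Primal feasibility (all g_i <= 0): FAILS
Dual feasibility (all lambda_i >= 0): OK
Complementary slackness (lambda_i * g_i(x) = 0 for all i): OK

Verdict: the first failing condition is primal_feasibility -> primal.

primal


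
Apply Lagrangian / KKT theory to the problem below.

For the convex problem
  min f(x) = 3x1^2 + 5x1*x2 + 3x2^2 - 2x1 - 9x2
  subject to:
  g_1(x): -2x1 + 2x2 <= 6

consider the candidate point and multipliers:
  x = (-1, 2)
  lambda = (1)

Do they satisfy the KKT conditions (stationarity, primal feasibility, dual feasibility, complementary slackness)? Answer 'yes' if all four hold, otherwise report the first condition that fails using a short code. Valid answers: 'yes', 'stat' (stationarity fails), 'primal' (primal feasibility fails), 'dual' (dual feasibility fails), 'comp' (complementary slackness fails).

Gradient of f: grad f(x) = Q x + c = (2, -2)
Constraint values g_i(x) = a_i^T x - b_i:
  g_1((-1, 2)) = 0
Stationarity residual: grad f(x) + sum_i lambda_i a_i = (0, 0)
  -> stationarity OK
Primal feasibility (all g_i <= 0): OK
Dual feasibility (all lambda_i >= 0): OK
Complementary slackness (lambda_i * g_i(x) = 0 for all i): OK

Verdict: yes, KKT holds.

yes


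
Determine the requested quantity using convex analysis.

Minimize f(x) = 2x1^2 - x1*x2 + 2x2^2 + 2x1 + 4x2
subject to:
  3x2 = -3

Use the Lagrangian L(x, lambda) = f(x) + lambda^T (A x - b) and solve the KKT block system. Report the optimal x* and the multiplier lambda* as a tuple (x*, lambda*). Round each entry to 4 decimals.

Form the Lagrangian:
  L(x, lambda) = (1/2) x^T Q x + c^T x + lambda^T (A x - b)
Stationarity (grad_x L = 0): Q x + c + A^T lambda = 0.
Primal feasibility: A x = b.

This gives the KKT block system:
  [ Q   A^T ] [ x     ]   [-c ]
  [ A    0  ] [ lambda ] = [ b ]

Solving the linear system:
  x*      = (-0.75, -1)
  lambda* = (-0.25)
  f(x*)   = -3.125

x* = (-0.75, -1), lambda* = (-0.25)


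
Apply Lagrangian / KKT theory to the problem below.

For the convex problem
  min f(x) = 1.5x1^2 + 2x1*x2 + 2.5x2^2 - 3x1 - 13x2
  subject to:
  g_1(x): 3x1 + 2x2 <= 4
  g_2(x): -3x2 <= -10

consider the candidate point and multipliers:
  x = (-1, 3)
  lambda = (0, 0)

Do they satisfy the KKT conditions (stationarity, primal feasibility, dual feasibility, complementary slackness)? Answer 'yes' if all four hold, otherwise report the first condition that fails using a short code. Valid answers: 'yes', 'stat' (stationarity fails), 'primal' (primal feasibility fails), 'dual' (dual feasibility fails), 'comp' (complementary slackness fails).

Gradient of f: grad f(x) = Q x + c = (0, 0)
Constraint values g_i(x) = a_i^T x - b_i:
  g_1((-1, 3)) = -1
  g_2((-1, 3)) = 1
Stationarity residual: grad f(x) + sum_i lambda_i a_i = (0, 0)
  -> stationarity OK
Primal feasibility (all g_i <= 0): FAILS
Dual feasibility (all lambda_i >= 0): OK
Complementary slackness (lambda_i * g_i(x) = 0 for all i): OK

Verdict: the first failing condition is primal_feasibility -> primal.

primal


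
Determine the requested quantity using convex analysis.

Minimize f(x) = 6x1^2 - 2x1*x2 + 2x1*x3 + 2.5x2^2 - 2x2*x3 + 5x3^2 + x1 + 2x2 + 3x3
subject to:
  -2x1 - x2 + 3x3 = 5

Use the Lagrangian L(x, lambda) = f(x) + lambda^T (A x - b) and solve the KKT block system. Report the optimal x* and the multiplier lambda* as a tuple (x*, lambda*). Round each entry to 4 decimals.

Form the Lagrangian:
  L(x, lambda) = (1/2) x^T Q x + c^T x + lambda^T (A x - b)
Stationarity (grad_x L = 0): Q x + c + A^T lambda = 0.
Primal feasibility: A x = b.

This gives the KKT block system:
  [ Q   A^T ] [ x     ]   [-c ]
  [ A    0  ] [ lambda ] = [ b ]

Solving the linear system:
  x*      = (-0.9402, -1.1805, 0.6463)
  lambda* = (-3.3146)
  f(x*)   = 7.6055

x* = (-0.9402, -1.1805, 0.6463), lambda* = (-3.3146)


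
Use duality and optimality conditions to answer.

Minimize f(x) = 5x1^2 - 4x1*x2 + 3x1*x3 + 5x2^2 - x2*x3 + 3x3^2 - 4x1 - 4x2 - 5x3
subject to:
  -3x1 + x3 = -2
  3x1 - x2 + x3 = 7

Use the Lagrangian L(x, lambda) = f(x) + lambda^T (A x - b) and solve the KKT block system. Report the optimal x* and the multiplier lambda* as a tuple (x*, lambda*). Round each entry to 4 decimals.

Form the Lagrangian:
  L(x, lambda) = (1/2) x^T Q x + c^T x + lambda^T (A x - b)
Stationarity (grad_x L = 0): Q x + c + A^T lambda = 0.
Primal feasibility: A x = b.

This gives the KKT block system:
  [ Q   A^T ] [ x     ]   [-c ]
  [ A    0  ] [ lambda ] = [ b ]

Solving the linear system:
  x*      = (1.5363, 0.2179, 2.6089)
  lambda* = (-4.4693, -10.5754)
  f(x*)   = 22.514

x* = (1.5363, 0.2179, 2.6089), lambda* = (-4.4693, -10.5754)


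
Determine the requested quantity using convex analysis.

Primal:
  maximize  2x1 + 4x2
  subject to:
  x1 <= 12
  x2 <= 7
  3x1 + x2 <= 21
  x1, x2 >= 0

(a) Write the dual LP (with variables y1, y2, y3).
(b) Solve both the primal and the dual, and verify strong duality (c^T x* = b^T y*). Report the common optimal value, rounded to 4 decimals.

The standard primal-dual pair for 'max c^T x s.t. A x <= b, x >= 0' is:
  Dual:  min b^T y  s.t.  A^T y >= c,  y >= 0.

So the dual LP is:
  minimize  12y1 + 7y2 + 21y3
  subject to:
    y1 + 3y3 >= 2
    y2 + y3 >= 4
    y1, y2, y3 >= 0

Solving the primal: x* = (4.6667, 7).
  primal value c^T x* = 37.3333.
Solving the dual: y* = (0, 3.3333, 0.6667).
  dual value b^T y* = 37.3333.
Strong duality: c^T x* = b^T y*. Confirmed.

37.3333


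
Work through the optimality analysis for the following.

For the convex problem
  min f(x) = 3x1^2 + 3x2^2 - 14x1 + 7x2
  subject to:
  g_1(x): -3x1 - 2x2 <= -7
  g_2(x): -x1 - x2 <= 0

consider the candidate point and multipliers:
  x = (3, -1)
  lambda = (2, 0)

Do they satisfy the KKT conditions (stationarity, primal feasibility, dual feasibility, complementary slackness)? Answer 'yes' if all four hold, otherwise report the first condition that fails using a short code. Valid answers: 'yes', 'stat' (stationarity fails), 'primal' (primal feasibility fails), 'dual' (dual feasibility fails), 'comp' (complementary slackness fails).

Gradient of f: grad f(x) = Q x + c = (4, 1)
Constraint values g_i(x) = a_i^T x - b_i:
  g_1((3, -1)) = 0
  g_2((3, -1)) = -2
Stationarity residual: grad f(x) + sum_i lambda_i a_i = (-2, -3)
  -> stationarity FAILS
Primal feasibility (all g_i <= 0): OK
Dual feasibility (all lambda_i >= 0): OK
Complementary slackness (lambda_i * g_i(x) = 0 for all i): OK

Verdict: the first failing condition is stationarity -> stat.

stat


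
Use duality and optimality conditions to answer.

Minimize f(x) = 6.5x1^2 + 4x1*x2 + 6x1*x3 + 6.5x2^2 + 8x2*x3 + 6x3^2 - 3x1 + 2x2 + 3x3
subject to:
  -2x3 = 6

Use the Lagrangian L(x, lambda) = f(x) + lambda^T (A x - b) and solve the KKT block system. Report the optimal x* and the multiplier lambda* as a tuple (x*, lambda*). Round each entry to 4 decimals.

Form the Lagrangian:
  L(x, lambda) = (1/2) x^T Q x + c^T x + lambda^T (A x - b)
Stationarity (grad_x L = 0): Q x + c + A^T lambda = 0.
Primal feasibility: A x = b.

This gives the KKT block system:
  [ Q   A^T ] [ x     ]   [-c ]
  [ A    0  ] [ lambda ] = [ b ]

Solving the linear system:
  x*      = (1.2092, 1.3203, -3)
  lambda* = (-7.5915)
  f(x*)   = 17.781

x* = (1.2092, 1.3203, -3), lambda* = (-7.5915)


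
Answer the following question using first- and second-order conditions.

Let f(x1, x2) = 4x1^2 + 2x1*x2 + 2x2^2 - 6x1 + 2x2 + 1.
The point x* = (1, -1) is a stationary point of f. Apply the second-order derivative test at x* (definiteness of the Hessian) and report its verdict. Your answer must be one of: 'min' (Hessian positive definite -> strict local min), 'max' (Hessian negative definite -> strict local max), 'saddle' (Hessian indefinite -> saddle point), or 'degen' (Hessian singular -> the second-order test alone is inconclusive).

Compute the Hessian H = grad^2 f:
  H = [[8, 2], [2, 4]]
Verify stationarity: grad f(x*) = H x* + g = (0, 0).
Eigenvalues of H: 3.1716, 8.8284.
Both eigenvalues > 0, so H is positive definite -> x* is a strict local min.

min


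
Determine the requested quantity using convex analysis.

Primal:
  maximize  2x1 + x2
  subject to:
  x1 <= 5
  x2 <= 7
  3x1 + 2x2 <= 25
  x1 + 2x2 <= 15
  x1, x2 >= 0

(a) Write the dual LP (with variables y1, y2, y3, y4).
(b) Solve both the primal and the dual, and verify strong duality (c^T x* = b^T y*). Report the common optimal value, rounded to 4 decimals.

The standard primal-dual pair for 'max c^T x s.t. A x <= b, x >= 0' is:
  Dual:  min b^T y  s.t.  A^T y >= c,  y >= 0.

So the dual LP is:
  minimize  5y1 + 7y2 + 25y3 + 15y4
  subject to:
    y1 + 3y3 + y4 >= 2
    y2 + 2y3 + 2y4 >= 1
    y1, y2, y3, y4 >= 0

Solving the primal: x* = (5, 5).
  primal value c^T x* = 15.
Solving the dual: y* = (0.5, 0, 0.5, 0).
  dual value b^T y* = 15.
Strong duality: c^T x* = b^T y*. Confirmed.

15


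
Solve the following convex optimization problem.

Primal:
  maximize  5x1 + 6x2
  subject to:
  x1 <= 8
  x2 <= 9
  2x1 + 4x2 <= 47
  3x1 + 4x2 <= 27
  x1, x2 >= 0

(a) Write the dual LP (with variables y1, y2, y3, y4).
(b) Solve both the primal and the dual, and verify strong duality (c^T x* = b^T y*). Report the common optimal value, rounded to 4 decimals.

The standard primal-dual pair for 'max c^T x s.t. A x <= b, x >= 0' is:
  Dual:  min b^T y  s.t.  A^T y >= c,  y >= 0.

So the dual LP is:
  minimize  8y1 + 9y2 + 47y3 + 27y4
  subject to:
    y1 + 2y3 + 3y4 >= 5
    y2 + 4y3 + 4y4 >= 6
    y1, y2, y3, y4 >= 0

Solving the primal: x* = (8, 0.75).
  primal value c^T x* = 44.5.
Solving the dual: y* = (0.5, 0, 0, 1.5).
  dual value b^T y* = 44.5.
Strong duality: c^T x* = b^T y*. Confirmed.

44.5


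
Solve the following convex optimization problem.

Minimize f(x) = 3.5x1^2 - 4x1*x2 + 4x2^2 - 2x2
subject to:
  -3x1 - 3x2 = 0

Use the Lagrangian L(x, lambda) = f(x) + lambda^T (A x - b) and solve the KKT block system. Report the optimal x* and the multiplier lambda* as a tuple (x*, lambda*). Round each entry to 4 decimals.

Form the Lagrangian:
  L(x, lambda) = (1/2) x^T Q x + c^T x + lambda^T (A x - b)
Stationarity (grad_x L = 0): Q x + c + A^T lambda = 0.
Primal feasibility: A x = b.

This gives the KKT block system:
  [ Q   A^T ] [ x     ]   [-c ]
  [ A    0  ] [ lambda ] = [ b ]

Solving the linear system:
  x*      = (-0.087, 0.087)
  lambda* = (-0.3188)
  f(x*)   = -0.087

x* = (-0.087, 0.087), lambda* = (-0.3188)


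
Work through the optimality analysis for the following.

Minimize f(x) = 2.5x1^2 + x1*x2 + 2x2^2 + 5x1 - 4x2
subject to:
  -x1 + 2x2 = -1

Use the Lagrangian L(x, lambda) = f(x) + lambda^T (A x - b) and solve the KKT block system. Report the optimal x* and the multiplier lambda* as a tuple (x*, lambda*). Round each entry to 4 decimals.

Form the Lagrangian:
  L(x, lambda) = (1/2) x^T Q x + c^T x + lambda^T (A x - b)
Stationarity (grad_x L = 0): Q x + c + A^T lambda = 0.
Primal feasibility: A x = b.

This gives the KKT block system:
  [ Q   A^T ] [ x     ]   [-c ]
  [ A    0  ] [ lambda ] = [ b ]

Solving the linear system:
  x*      = (-0.2143, -0.6071)
  lambda* = (3.3214)
  f(x*)   = 2.3393

x* = (-0.2143, -0.6071), lambda* = (3.3214)


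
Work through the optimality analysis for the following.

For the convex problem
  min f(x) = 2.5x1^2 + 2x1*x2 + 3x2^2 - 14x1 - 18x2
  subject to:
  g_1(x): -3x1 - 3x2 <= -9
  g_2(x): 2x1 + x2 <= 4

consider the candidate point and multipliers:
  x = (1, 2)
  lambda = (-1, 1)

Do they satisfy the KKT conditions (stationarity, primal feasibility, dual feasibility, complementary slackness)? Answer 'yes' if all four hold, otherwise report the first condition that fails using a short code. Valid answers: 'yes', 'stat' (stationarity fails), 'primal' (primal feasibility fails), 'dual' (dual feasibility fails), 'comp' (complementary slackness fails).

Gradient of f: grad f(x) = Q x + c = (-5, -4)
Constraint values g_i(x) = a_i^T x - b_i:
  g_1((1, 2)) = 0
  g_2((1, 2)) = 0
Stationarity residual: grad f(x) + sum_i lambda_i a_i = (0, 0)
  -> stationarity OK
Primal feasibility (all g_i <= 0): OK
Dual feasibility (all lambda_i >= 0): FAILS
Complementary slackness (lambda_i * g_i(x) = 0 for all i): OK

Verdict: the first failing condition is dual_feasibility -> dual.

dual


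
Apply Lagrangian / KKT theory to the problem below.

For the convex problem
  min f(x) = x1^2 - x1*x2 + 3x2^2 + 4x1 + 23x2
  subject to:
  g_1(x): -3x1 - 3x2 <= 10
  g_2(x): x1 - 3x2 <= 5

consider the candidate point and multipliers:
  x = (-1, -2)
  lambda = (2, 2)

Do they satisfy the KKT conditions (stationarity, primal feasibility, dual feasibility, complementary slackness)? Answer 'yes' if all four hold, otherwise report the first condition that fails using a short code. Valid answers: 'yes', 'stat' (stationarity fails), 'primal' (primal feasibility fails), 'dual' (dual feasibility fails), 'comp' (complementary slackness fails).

Gradient of f: grad f(x) = Q x + c = (4, 12)
Constraint values g_i(x) = a_i^T x - b_i:
  g_1((-1, -2)) = -1
  g_2((-1, -2)) = 0
Stationarity residual: grad f(x) + sum_i lambda_i a_i = (0, 0)
  -> stationarity OK
Primal feasibility (all g_i <= 0): OK
Dual feasibility (all lambda_i >= 0): OK
Complementary slackness (lambda_i * g_i(x) = 0 for all i): FAILS

Verdict: the first failing condition is complementary_slackness -> comp.

comp


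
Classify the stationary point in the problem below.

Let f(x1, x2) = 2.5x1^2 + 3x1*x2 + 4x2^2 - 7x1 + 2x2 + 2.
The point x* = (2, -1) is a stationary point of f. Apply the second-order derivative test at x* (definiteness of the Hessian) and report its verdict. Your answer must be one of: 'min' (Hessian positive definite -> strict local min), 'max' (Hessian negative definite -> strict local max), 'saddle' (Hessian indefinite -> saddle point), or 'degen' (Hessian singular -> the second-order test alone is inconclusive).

Compute the Hessian H = grad^2 f:
  H = [[5, 3], [3, 8]]
Verify stationarity: grad f(x*) = H x* + g = (0, 0).
Eigenvalues of H: 3.1459, 9.8541.
Both eigenvalues > 0, so H is positive definite -> x* is a strict local min.

min


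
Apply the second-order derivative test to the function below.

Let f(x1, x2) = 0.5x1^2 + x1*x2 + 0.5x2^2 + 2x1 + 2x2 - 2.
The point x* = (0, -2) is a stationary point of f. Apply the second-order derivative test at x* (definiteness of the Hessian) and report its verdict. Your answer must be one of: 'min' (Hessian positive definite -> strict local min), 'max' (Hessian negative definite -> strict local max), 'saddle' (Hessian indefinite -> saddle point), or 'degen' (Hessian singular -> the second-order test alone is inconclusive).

Compute the Hessian H = grad^2 f:
  H = [[1, 1], [1, 1]]
Verify stationarity: grad f(x*) = H x* + g = (0, 0).
Eigenvalues of H: 0, 2.
H has a zero eigenvalue (singular; positive semidefinite but not definite), so H is neither positive definite, negative definite, nor indefinite. The second-order test alone is inconclusive -> degen.
(Indeed, f is constant along the null direction of H through x*, so x* is not a strict local extremum.)

degen


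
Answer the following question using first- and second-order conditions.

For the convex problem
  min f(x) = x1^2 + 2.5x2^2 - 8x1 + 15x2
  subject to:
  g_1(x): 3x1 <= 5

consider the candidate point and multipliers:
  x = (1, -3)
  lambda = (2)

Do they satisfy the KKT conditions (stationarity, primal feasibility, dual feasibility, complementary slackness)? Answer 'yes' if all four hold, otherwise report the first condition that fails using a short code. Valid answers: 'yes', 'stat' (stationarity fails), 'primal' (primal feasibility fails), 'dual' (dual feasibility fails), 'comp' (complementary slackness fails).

Gradient of f: grad f(x) = Q x + c = (-6, 0)
Constraint values g_i(x) = a_i^T x - b_i:
  g_1((1, -3)) = -2
Stationarity residual: grad f(x) + sum_i lambda_i a_i = (0, 0)
  -> stationarity OK
Primal feasibility (all g_i <= 0): OK
Dual feasibility (all lambda_i >= 0): OK
Complementary slackness (lambda_i * g_i(x) = 0 for all i): FAILS

Verdict: the first failing condition is complementary_slackness -> comp.

comp


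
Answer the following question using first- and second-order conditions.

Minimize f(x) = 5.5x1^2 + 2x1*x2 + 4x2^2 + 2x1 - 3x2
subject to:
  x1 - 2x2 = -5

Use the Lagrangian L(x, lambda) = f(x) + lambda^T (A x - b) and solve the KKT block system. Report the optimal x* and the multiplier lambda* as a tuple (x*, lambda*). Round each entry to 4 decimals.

Form the Lagrangian:
  L(x, lambda) = (1/2) x^T Q x + c^T x + lambda^T (A x - b)
Stationarity (grad_x L = 0): Q x + c + A^T lambda = 0.
Primal feasibility: A x = b.

This gives the KKT block system:
  [ Q   A^T ] [ x     ]   [-c ]
  [ A    0  ] [ lambda ] = [ b ]

Solving the linear system:
  x*      = (-1.0333, 1.9833)
  lambda* = (5.4)
  f(x*)   = 9.4917

x* = (-1.0333, 1.9833), lambda* = (5.4)


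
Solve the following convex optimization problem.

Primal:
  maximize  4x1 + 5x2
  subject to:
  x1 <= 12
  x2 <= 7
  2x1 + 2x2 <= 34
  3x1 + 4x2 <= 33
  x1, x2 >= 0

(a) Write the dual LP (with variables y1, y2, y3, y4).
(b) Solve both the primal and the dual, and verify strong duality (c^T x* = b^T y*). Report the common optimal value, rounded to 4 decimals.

The standard primal-dual pair for 'max c^T x s.t. A x <= b, x >= 0' is:
  Dual:  min b^T y  s.t.  A^T y >= c,  y >= 0.

So the dual LP is:
  minimize  12y1 + 7y2 + 34y3 + 33y4
  subject to:
    y1 + 2y3 + 3y4 >= 4
    y2 + 2y3 + 4y4 >= 5
    y1, y2, y3, y4 >= 0

Solving the primal: x* = (11, 0).
  primal value c^T x* = 44.
Solving the dual: y* = (0, 0, 0, 1.3333).
  dual value b^T y* = 44.
Strong duality: c^T x* = b^T y*. Confirmed.

44


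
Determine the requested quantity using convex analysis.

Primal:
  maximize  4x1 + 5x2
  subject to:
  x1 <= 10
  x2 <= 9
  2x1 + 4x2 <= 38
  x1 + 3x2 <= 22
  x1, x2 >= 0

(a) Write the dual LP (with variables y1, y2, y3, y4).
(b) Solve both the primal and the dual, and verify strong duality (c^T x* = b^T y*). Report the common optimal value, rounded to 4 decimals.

The standard primal-dual pair for 'max c^T x s.t. A x <= b, x >= 0' is:
  Dual:  min b^T y  s.t.  A^T y >= c,  y >= 0.

So the dual LP is:
  minimize  10y1 + 9y2 + 38y3 + 22y4
  subject to:
    y1 + 2y3 + y4 >= 4
    y2 + 4y3 + 3y4 >= 5
    y1, y2, y3, y4 >= 0

Solving the primal: x* = (10, 4).
  primal value c^T x* = 60.
Solving the dual: y* = (2.3333, 0, 0, 1.6667).
  dual value b^T y* = 60.
Strong duality: c^T x* = b^T y*. Confirmed.

60


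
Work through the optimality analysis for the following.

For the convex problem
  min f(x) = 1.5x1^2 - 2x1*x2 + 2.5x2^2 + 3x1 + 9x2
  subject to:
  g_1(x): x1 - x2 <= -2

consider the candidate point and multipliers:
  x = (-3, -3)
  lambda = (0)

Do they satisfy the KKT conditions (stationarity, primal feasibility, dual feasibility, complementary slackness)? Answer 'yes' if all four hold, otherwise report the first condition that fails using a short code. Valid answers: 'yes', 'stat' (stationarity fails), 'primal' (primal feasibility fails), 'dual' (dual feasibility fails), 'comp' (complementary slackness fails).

Gradient of f: grad f(x) = Q x + c = (0, 0)
Constraint values g_i(x) = a_i^T x - b_i:
  g_1((-3, -3)) = 2
Stationarity residual: grad f(x) + sum_i lambda_i a_i = (0, 0)
  -> stationarity OK
Primal feasibility (all g_i <= 0): FAILS
Dual feasibility (all lambda_i >= 0): OK
Complementary slackness (lambda_i * g_i(x) = 0 for all i): OK

Verdict: the first failing condition is primal_feasibility -> primal.

primal
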